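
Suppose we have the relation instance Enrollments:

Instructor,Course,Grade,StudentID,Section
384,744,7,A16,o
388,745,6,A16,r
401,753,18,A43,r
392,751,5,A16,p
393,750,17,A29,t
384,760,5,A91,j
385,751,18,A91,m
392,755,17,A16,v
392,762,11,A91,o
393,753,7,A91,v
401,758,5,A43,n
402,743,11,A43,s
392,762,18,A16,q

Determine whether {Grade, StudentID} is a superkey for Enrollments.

All 13 rows have distinct {Grade, StudentID} values, so {Grade, StudentID} → (all attributes) holds and {Grade, StudentID} is a superkey.

Yes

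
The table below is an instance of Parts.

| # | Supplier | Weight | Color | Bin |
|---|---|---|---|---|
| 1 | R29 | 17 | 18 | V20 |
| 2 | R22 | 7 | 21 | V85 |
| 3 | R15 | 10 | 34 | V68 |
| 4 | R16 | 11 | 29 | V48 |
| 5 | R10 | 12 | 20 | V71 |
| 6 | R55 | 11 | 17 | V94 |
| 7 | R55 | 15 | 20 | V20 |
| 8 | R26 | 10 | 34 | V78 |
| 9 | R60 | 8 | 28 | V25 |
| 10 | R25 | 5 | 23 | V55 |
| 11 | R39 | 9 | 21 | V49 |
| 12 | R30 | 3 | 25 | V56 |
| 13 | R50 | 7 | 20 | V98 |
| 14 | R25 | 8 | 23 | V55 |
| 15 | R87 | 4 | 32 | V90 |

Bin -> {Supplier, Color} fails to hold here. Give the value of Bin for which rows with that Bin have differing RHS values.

Bin=V20: rows 1, 7 → {Supplier,Color} takes values {(R29, 18), (R55, 20)} — violation
Bin=V85: row 2 → {Supplier,Color} = (R22, 21) ✓
Bin=V68: row 3 → {Supplier,Color} = (R15, 34) ✓
Bin=V48: row 4 → {Supplier,Color} = (R16, 29) ✓
Bin=V71: row 5 → {Supplier,Color} = (R10, 20) ✓
Bin=V94: row 6 → {Supplier,Color} = (R55, 17) ✓
Bin=V78: row 8 → {Supplier,Color} = (R26, 34) ✓
Bin=V25: row 9 → {Supplier,Color} = (R60, 28) ✓
Bin=V55: rows 10, 14 → {Supplier,Color} = (R25, 23), (R25, 23) ✓
Bin=V49: row 11 → {Supplier,Color} = (R39, 21) ✓
Bin=V56: row 12 → {Supplier,Color} = (R30, 25) ✓
Bin=V98: row 13 → {Supplier,Color} = (R50, 20) ✓
Bin=V90: row 15 → {Supplier,Color} = (R87, 32) ✓
The only Bin value with inconsistent RHS is Bin=V20.

V20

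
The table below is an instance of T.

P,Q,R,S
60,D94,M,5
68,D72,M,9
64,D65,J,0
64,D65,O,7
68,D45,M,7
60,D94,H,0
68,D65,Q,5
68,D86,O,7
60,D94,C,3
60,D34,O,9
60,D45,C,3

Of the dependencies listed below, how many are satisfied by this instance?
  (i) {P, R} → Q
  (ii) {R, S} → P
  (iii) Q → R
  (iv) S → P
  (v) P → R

(i) {P, R} → Q: (P=68, R=M): 2 rows → Q takes values {D72, D45} — violation; (P=60, R=C): 2 rows → Q takes values {D94, D45} — violation — fails.
(ii) {R, S} → P: (R=O, S=7): 2 rows → P takes values {64, 68} — violation — fails.
(iii) Q → R: Q=D94: 3 rows → R takes values {M, H, C} — violation; Q=D65: 3 rows → R takes values {J, O, Q} — violation; Q=D45: 2 rows → R takes values {M, C} — violation — fails.
(iv) S → P: S=5: 2 rows → P takes values {60, 68} — violation; S=9: 2 rows → P takes values {68, 60} — violation; S=0: 2 rows → P takes values {64, 60} — violation; S=7: 3 rows → P takes values {64, 68} — violation — fails.
(v) P → R: P=60: 5 rows → R takes values {M, H, C, O} — violation; P=68: 4 rows → R takes values {M, Q, O} — violation; P=64: 2 rows → R takes values {J, O} — violation — fails.
None of the 5 dependencies hold.

0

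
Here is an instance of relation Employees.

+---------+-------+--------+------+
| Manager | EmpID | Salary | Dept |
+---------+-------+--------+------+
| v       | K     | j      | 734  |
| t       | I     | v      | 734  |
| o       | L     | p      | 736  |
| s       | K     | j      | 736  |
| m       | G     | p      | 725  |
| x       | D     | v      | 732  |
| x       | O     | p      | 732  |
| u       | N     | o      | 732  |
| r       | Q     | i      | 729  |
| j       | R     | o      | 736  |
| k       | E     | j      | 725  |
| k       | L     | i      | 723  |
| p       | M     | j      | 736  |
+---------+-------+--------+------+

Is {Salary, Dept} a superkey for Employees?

Two distinct rows share (Salary=j, Dept=736), so {Salary, Dept} does not determine every attribute — not a superkey.

No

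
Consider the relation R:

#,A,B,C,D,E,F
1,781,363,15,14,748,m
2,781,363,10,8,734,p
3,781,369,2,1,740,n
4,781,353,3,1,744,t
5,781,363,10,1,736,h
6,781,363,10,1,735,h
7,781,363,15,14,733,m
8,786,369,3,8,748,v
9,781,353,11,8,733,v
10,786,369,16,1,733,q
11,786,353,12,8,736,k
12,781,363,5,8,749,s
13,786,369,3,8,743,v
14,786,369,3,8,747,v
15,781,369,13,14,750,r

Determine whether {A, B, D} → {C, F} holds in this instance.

No

(A=781, B=363, D=14): rows 1, 7 → {C,F} = (15, m), (15, m) ✓
(A=781, B=363, D=8): rows 2, 12 → {C,F} takes values {(10, p), (5, s)} — violation
(A=781, B=369, D=1): row 3 → {C,F} = (2, n) ✓
(A=781, B=353, D=1): row 4 → {C,F} = (3, t) ✓
(A=781, B=363, D=1): rows 5, 6 → {C,F} = (10, h), (10, h) ✓
(A=786, B=369, D=8): rows 8, 13, 14 → {C,F} = (3, v), (3, v), (3, v) ✓
(A=781, B=353, D=8): row 9 → {C,F} = (11, v) ✓
(A=786, B=369, D=1): row 10 → {C,F} = (16, q) ✓
(A=786, B=353, D=8): row 11 → {C,F} = (12, k) ✓
(A=781, B=369, D=14): row 15 → {C,F} = (13, r) ✓
Two rows agree on {A, B, D} but differ on {C, F}, so {A, B, D} → {C, F} does not hold.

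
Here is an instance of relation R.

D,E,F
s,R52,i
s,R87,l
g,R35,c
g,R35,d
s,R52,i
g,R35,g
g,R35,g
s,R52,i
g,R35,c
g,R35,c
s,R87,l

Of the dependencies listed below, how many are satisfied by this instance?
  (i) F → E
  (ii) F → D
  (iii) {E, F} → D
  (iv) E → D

4

(i) F → E: every LHS value maps to a single RHS value — holds.
(ii) F → D: every LHS value maps to a single RHS value — holds.
(iii) {E, F} → D: every LHS value maps to a single RHS value — holds.
(iv) E → D: every LHS value maps to a single RHS value — holds.
4 of the 4 dependencies hold.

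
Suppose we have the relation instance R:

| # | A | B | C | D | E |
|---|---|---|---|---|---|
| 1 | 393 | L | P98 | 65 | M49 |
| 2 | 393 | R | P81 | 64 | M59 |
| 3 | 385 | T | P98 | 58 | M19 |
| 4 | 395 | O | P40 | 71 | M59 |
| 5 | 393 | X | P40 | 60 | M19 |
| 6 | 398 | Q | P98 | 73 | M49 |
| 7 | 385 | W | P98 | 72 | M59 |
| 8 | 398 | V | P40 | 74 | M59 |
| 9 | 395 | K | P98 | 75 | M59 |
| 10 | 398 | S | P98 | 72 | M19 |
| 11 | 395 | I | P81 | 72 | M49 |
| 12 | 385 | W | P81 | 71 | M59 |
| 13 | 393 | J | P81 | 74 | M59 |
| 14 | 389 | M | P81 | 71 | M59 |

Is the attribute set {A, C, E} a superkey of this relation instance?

Rows 2 and 13 have the same {A, C, E} value (A=393, C=P81, E=M59) but are distinct tuples, so {A, C, E} does not determine every attribute — not a superkey.

No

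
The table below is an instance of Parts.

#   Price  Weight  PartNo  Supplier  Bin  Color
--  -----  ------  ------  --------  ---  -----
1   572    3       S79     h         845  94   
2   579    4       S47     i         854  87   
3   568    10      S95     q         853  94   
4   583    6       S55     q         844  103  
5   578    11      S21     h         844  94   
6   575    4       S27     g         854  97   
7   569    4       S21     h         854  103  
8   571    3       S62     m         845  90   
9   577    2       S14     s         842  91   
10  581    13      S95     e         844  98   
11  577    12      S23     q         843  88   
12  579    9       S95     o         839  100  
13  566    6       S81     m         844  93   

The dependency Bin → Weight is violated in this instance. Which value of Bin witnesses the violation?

844

Bin=845: rows 1, 8 → Weight = 3, 3 ✓
Bin=854: rows 2, 6, 7 → Weight = 4, 4, 4 ✓
Bin=853: row 3 → Weight = 10 ✓
Bin=844: rows 4, 5, 10, 13 → Weight takes values {6, 11, 13} — violation
Bin=842: row 9 → Weight = 2 ✓
Bin=843: row 11 → Weight = 12 ✓
Bin=839: row 12 → Weight = 9 ✓
The only Bin value with inconsistent Weight is Bin=844.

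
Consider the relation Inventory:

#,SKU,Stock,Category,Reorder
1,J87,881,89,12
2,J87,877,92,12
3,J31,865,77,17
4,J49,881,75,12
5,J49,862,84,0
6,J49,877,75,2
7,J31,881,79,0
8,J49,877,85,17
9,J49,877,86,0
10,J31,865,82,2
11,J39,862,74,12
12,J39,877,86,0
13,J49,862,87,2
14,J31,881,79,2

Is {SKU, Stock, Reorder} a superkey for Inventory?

Yes

All 14 rows have distinct {SKU, Stock, Reorder} values, so {SKU, Stock, Reorder} → (all attributes) holds and {SKU, Stock, Reorder} is a superkey.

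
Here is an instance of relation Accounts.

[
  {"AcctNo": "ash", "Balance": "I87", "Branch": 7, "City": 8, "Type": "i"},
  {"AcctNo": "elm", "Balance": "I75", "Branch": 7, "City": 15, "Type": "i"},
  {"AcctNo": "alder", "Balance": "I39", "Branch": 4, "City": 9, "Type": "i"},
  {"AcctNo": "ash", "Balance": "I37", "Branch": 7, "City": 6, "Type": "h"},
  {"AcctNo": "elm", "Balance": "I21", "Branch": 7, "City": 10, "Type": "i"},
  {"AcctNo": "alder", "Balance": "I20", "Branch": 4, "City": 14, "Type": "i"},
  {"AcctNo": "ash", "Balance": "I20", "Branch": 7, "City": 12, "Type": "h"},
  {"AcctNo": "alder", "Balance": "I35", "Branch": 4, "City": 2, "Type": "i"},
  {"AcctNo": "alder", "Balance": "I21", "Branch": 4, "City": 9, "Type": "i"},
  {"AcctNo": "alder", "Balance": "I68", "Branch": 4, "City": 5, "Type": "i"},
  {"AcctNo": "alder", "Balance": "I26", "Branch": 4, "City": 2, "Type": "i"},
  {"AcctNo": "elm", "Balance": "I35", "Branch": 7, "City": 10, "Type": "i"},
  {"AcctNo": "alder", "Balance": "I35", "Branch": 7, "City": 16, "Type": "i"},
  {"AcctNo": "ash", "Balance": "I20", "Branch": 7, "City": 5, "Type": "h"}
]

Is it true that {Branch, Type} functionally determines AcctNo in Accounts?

No

(Branch=7, Type=i): 5 rows → AcctNo takes values {ash, elm, alder} — violation
(Branch=4, Type=i): 6 rows → AcctNo = alder, alder, alder, alder, alder, alder ✓
(Branch=7, Type=h): 3 rows → AcctNo = ash, ash, ash ✓
Two rows agree on {Branch, Type} but differ on AcctNo, so {Branch, Type} -> AcctNo does not hold.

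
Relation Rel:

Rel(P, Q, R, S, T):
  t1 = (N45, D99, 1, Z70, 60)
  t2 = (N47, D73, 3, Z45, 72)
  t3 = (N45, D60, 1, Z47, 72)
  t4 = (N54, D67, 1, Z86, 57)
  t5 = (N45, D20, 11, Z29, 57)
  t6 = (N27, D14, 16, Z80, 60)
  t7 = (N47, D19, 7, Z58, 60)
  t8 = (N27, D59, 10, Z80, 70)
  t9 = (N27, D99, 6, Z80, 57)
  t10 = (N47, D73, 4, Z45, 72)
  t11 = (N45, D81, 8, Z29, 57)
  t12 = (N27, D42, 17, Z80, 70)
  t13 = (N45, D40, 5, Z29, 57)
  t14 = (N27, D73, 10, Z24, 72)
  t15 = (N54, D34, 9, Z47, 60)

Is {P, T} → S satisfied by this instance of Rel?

(P=N45, T=60): row 1 → S = Z70 ✓
(P=N47, T=72): rows 2, 10 → S = Z45, Z45 ✓
(P=N45, T=72): row 3 → S = Z47 ✓
(P=N54, T=57): row 4 → S = Z86 ✓
(P=N45, T=57): rows 5, 11, 13 → S = Z29, Z29, Z29 ✓
(P=N27, T=60): row 6 → S = Z80 ✓
(P=N47, T=60): row 7 → S = Z58 ✓
(P=N27, T=70): rows 8, 12 → S = Z80, Z80 ✓
(P=N27, T=57): row 9 → S = Z80 ✓
(P=N27, T=72): row 14 → S = Z24 ✓
(P=N54, T=60): row 15 → S = Z47 ✓
Every {P, T} value is associated with a single S value, so {P, T} → S holds.

Yes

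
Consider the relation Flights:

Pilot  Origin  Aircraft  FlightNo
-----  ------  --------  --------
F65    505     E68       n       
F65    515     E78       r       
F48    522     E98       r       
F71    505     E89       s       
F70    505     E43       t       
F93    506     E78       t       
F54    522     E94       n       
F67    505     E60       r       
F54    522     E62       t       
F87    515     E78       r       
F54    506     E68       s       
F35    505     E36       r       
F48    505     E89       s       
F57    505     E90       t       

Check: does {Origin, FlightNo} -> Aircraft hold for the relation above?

No

(Origin=505, FlightNo=n): 1 row → Aircraft = E68 ✓
(Origin=515, FlightNo=r): 2 rows → Aircraft = E78, E78 ✓
(Origin=522, FlightNo=r): 1 row → Aircraft = E98 ✓
(Origin=505, FlightNo=s): 2 rows → Aircraft = E89, E89 ✓
(Origin=505, FlightNo=t): 2 rows → Aircraft takes values {E43, E90} — violation
(Origin=506, FlightNo=t): 1 row → Aircraft = E78 ✓
(Origin=522, FlightNo=n): 1 row → Aircraft = E94 ✓
(Origin=505, FlightNo=r): 2 rows → Aircraft takes values {E60, E36} — violation
(Origin=522, FlightNo=t): 1 row → Aircraft = E62 ✓
(Origin=506, FlightNo=s): 1 row → Aircraft = E68 ✓
Two rows agree on {Origin, FlightNo} but differ on Aircraft, so {Origin, FlightNo} -> Aircraft does not hold.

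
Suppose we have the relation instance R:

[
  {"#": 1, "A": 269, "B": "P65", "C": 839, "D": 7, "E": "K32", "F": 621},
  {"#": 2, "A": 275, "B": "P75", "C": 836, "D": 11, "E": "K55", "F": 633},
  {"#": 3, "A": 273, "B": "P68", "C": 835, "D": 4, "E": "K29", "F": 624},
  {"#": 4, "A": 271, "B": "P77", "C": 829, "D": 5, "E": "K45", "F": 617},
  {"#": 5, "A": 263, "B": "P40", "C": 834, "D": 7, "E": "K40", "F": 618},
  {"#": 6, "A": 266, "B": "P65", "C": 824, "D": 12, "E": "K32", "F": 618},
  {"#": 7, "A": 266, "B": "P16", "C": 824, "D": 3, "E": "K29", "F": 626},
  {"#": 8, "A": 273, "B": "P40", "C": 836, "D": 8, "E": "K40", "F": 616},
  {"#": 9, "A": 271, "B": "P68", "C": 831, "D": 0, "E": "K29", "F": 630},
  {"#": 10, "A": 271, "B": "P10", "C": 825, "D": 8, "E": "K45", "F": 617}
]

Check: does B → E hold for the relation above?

Yes

B=P65: rows 1, 6 → E = K32, K32 ✓
B=P75: row 2 → E = K55 ✓
B=P68: rows 3, 9 → E = K29, K29 ✓
B=P77: row 4 → E = K45 ✓
B=P40: rows 5, 8 → E = K40, K40 ✓
B=P16: row 7 → E = K29 ✓
B=P10: row 10 → E = K45 ✓
Every B value is associated with a single E value, so B → E holds.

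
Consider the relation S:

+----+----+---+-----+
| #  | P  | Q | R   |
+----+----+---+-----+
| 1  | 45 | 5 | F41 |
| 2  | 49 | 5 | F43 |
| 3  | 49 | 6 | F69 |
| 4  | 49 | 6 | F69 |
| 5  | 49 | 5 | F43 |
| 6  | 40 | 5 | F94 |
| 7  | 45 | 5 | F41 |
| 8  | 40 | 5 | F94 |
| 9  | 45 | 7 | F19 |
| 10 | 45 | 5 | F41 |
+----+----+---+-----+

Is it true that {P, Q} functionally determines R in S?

Yes

(P=45, Q=5): rows 1, 7, 10 → R = F41, F41, F41 ✓
(P=49, Q=5): rows 2, 5 → R = F43, F43 ✓
(P=49, Q=6): rows 3, 4 → R = F69, F69 ✓
(P=40, Q=5): rows 6, 8 → R = F94, F94 ✓
(P=45, Q=7): row 9 → R = F19 ✓
Every {P, Q} value is associated with a single R value, so {P, Q} → R holds.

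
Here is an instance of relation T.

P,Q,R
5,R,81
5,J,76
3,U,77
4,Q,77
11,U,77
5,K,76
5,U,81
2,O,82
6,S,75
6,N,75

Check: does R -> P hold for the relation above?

R=81: 2 rows → P = 5, 5 ✓
R=76: 2 rows → P = 5, 5 ✓
R=77: 3 rows → P takes values {3, 4, 11} — violation
R=82: 1 row → P = 2 ✓
R=75: 2 rows → P = 6, 6 ✓
Two rows agree on R but differ on P, so R -> P does not hold.

No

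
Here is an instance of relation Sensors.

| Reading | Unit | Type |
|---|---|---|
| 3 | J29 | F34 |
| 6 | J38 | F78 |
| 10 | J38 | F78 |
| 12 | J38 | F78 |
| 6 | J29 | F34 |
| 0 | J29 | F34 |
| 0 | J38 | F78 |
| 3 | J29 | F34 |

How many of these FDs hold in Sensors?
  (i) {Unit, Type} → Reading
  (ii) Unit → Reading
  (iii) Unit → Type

(i) {Unit, Type} → Reading: (Unit=J29, Type=F34): 4 rows → Reading takes values {3, 6, 0} — violation; (Unit=J38, Type=F78): 4 rows → Reading takes values {6, 10, 12, 0} — violation — fails.
(ii) Unit → Reading: Unit=J29: 4 rows → Reading takes values {3, 6, 0} — violation; Unit=J38: 4 rows → Reading takes values {6, 10, 12, 0} — violation — fails.
(iii) Unit → Type: every LHS value maps to a single RHS value — holds.
1 of the 3 dependencies holds.

1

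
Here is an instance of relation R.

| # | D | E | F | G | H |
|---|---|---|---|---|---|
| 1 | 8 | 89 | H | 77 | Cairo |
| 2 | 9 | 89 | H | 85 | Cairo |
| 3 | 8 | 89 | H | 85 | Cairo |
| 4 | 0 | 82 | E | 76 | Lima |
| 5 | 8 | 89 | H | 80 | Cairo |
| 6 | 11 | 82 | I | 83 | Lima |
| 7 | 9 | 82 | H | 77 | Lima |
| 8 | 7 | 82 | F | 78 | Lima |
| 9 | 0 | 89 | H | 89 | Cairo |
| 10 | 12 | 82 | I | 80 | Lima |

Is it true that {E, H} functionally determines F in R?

(E=89, H=Cairo): rows 1, 2, 3, 5, 9 → F = H, H, H, H, H ✓
(E=82, H=Lima): rows 4, 6, 7, 8, 10 → F takes values {E, I, H, F} — violation
Two rows agree on {E, H} but differ on F, so {E, H} → F does not hold.

No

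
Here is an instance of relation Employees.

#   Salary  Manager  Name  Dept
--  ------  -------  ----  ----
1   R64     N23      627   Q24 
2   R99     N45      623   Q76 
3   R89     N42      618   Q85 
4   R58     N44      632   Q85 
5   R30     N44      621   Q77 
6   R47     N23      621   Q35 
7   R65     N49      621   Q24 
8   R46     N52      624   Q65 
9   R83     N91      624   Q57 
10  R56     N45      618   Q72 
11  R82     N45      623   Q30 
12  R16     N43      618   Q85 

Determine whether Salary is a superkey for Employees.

Yes

All 12 rows have distinct Salary values, so Salary → (all attributes) holds and Salary is a superkey.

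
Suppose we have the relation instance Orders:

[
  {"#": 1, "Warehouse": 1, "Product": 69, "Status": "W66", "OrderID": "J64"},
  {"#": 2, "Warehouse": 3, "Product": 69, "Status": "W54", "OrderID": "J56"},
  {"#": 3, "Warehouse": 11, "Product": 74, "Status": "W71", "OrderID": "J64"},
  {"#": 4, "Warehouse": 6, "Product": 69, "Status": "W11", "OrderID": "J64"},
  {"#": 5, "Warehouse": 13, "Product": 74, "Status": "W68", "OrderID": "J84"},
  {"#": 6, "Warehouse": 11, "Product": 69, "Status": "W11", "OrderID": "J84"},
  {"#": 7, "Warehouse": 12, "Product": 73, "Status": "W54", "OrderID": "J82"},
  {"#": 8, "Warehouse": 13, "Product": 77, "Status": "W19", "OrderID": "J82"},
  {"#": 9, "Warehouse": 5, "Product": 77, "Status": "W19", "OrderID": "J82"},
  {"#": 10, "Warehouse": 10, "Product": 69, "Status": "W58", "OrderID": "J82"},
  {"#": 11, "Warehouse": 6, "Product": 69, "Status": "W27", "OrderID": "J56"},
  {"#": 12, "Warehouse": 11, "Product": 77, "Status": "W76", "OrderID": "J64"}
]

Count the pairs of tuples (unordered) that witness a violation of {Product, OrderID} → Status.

2

(Product=69, OrderID=J64): violating pairs (1,4) — 1 pair.
(Product=69, OrderID=J56): violating pairs (2,11) — 1 pair.
(Product=77, OrderID=J82): all 2 rows agree on Status — 0 pairs.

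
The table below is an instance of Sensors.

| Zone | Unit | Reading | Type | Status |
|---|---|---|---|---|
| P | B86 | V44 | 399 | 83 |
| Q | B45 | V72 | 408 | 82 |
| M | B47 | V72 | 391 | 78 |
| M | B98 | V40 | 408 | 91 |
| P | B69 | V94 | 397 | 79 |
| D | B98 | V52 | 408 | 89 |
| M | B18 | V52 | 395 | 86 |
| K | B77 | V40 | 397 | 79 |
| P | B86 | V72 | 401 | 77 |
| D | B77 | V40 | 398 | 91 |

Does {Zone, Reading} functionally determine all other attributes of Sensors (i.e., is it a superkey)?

All 10 rows have distinct {Zone, Reading} values, so {Zone, Reading} → (all attributes) holds and {Zone, Reading} is a superkey.

Yes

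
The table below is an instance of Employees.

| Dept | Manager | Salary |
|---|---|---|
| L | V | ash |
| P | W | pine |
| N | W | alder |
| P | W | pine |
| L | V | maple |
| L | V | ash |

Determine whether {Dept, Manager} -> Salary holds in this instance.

No

(Dept=L, Manager=V): 3 rows → Salary takes values {ash, maple} — violation
(Dept=P, Manager=W): 2 rows → Salary = pine, pine ✓
(Dept=N, Manager=W): 1 row → Salary = alder ✓
Two rows agree on {Dept, Manager} but differ on Salary, so {Dept, Manager} -> Salary does not hold.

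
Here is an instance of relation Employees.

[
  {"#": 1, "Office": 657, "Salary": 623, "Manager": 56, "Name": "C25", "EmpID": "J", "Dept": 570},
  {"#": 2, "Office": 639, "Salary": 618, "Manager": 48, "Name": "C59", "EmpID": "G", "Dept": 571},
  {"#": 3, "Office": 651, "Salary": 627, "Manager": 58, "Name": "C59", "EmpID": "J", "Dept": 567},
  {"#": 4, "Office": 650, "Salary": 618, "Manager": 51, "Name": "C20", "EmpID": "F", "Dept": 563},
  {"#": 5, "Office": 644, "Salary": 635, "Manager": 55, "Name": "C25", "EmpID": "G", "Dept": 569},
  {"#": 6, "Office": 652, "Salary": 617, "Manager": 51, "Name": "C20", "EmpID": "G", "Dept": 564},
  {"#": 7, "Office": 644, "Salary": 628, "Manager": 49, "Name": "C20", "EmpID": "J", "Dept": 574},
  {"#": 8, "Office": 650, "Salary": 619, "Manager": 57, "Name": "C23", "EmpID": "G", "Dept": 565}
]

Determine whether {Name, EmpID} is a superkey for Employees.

All 8 rows have distinct {Name, EmpID} values, so {Name, EmpID} → (all attributes) holds and {Name, EmpID} is a superkey.

Yes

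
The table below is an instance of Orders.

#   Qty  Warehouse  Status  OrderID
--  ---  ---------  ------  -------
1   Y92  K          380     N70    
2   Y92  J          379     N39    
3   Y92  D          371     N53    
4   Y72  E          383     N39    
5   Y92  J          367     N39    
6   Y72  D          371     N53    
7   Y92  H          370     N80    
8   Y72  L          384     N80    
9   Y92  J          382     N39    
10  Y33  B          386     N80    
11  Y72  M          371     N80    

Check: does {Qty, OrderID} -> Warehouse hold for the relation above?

(Qty=Y92, OrderID=N70): row 1 → Warehouse = K ✓
(Qty=Y92, OrderID=N39): rows 2, 5, 9 → Warehouse = J, J, J ✓
(Qty=Y92, OrderID=N53): row 3 → Warehouse = D ✓
(Qty=Y72, OrderID=N39): row 4 → Warehouse = E ✓
(Qty=Y72, OrderID=N53): row 6 → Warehouse = D ✓
(Qty=Y92, OrderID=N80): row 7 → Warehouse = H ✓
(Qty=Y72, OrderID=N80): rows 8, 11 → Warehouse takes values {L, M} — violation
(Qty=Y33, OrderID=N80): row 10 → Warehouse = B ✓
Two rows agree on {Qty, OrderID} but differ on Warehouse, so {Qty, OrderID} -> Warehouse does not hold.

No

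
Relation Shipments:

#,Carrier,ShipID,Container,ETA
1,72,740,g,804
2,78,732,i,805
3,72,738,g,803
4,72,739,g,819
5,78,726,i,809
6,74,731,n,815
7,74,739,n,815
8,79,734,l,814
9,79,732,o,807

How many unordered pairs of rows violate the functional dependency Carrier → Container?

Carrier=72: all 3 rows agree on Container — 0 pairs.
Carrier=78: all 2 rows agree on Container — 0 pairs.
Carrier=74: all 2 rows agree on Container — 0 pairs.
Carrier=79: violating pairs (8,9) — 1 pair.

1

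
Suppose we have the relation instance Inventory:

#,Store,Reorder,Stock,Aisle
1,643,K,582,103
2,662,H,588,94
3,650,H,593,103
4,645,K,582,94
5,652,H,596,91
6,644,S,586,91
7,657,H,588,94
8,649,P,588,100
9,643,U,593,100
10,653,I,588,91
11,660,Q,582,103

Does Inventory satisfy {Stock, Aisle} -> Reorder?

No

(Stock=582, Aisle=103): rows 1, 11 → Reorder takes values {K, Q} — violation
(Stock=588, Aisle=94): rows 2, 7 → Reorder = H, H ✓
(Stock=593, Aisle=103): row 3 → Reorder = H ✓
(Stock=582, Aisle=94): row 4 → Reorder = K ✓
(Stock=596, Aisle=91): row 5 → Reorder = H ✓
(Stock=586, Aisle=91): row 6 → Reorder = S ✓
(Stock=588, Aisle=100): row 8 → Reorder = P ✓
(Stock=593, Aisle=100): row 9 → Reorder = U ✓
(Stock=588, Aisle=91): row 10 → Reorder = I ✓
Two rows agree on {Stock, Aisle} but differ on Reorder, so {Stock, Aisle} -> Reorder does not hold.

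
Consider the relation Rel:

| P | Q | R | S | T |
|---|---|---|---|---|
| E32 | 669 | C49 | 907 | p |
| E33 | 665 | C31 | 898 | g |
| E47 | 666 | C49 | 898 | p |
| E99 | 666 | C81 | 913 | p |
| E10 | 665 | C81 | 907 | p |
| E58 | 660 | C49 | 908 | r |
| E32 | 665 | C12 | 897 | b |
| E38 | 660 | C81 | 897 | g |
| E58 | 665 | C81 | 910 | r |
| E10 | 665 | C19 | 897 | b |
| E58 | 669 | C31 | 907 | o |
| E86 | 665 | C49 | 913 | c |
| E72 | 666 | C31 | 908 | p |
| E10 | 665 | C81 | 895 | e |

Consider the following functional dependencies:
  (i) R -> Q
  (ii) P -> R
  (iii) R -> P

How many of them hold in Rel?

0

(i) R -> Q: R=C49: 4 rows → Q takes values {669, 666, 660, 665} — violation; R=C31: 3 rows → Q takes values {665, 669, 666} — violation; R=C81: 5 rows → Q takes values {666, 665, 660} — violation — fails.
(ii) P -> R: P=E32: 2 rows → R takes values {C49, C12} — violation; P=E10: 3 rows → R takes values {C81, C19} — violation; P=E58: 3 rows → R takes values {C49, C81, C31} — violation — fails.
(iii) R -> P: R=C49: 4 rows → P takes values {E32, E47, E58, E86} — violation; R=C31: 3 rows → P takes values {E33, E58, E72} — violation; R=C81: 5 rows → P takes values {E99, E10, E38, E58} — violation — fails.
None of the 3 dependencies hold.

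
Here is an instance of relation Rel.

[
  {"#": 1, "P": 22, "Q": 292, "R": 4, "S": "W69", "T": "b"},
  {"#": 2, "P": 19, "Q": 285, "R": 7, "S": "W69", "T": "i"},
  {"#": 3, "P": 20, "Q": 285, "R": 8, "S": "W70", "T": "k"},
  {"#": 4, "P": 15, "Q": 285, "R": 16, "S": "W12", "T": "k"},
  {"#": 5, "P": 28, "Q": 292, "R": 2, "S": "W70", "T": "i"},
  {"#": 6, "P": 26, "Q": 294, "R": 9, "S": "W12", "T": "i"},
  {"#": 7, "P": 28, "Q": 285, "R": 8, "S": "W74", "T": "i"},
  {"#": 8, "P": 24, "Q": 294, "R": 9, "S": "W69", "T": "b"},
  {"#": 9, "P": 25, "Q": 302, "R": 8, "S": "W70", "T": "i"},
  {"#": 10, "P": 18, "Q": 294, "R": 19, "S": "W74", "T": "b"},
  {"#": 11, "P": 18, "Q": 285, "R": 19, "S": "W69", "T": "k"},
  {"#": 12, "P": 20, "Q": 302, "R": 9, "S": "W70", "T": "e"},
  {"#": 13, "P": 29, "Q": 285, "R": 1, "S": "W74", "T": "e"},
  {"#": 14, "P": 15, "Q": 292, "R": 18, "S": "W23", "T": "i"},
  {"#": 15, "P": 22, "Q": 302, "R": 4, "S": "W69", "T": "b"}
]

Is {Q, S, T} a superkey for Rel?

All 15 rows have distinct {Q, S, T} values, so {Q, S, T} → (all attributes) holds and {Q, S, T} is a superkey.

Yes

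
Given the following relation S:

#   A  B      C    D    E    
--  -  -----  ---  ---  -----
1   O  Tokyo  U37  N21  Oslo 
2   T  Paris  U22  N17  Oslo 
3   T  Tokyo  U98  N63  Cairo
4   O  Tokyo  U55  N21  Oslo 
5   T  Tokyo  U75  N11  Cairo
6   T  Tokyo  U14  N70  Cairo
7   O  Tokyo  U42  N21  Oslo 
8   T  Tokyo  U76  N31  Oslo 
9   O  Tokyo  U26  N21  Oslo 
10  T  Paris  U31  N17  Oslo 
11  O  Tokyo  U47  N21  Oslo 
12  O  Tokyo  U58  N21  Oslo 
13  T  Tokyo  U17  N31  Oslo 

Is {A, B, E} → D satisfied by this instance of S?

(A=O, B=Tokyo, E=Oslo): rows 1, 4, 7, 9, 11, 12 → D = N21, N21, N21, N21, N21, N21 ✓
(A=T, B=Paris, E=Oslo): rows 2, 10 → D = N17, N17 ✓
(A=T, B=Tokyo, E=Cairo): rows 3, 5, 6 → D takes values {N63, N11, N70} — violation
(A=T, B=Tokyo, E=Oslo): rows 8, 13 → D = N31, N31 ✓
Two rows agree on {A, B, E} but differ on D, so {A, B, E} → D does not hold.

No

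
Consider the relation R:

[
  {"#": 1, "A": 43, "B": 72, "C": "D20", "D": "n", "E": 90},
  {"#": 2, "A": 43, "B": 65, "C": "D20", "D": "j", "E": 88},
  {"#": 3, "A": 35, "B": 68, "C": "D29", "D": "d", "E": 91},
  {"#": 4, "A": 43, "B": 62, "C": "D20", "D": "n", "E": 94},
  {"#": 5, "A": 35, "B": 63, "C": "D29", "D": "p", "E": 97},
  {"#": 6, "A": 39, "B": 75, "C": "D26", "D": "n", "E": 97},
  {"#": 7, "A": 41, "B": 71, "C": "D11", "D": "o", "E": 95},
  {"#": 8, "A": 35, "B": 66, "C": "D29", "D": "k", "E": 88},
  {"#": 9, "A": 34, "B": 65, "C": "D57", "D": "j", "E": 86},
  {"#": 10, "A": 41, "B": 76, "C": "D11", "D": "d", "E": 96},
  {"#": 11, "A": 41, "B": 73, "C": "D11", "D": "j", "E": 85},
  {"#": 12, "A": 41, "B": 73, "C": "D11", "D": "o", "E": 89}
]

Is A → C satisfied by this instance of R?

Yes

A=43: rows 1, 2, 4 → C = D20, D20, D20 ✓
A=35: rows 3, 5, 8 → C = D29, D29, D29 ✓
A=39: row 6 → C = D26 ✓
A=41: rows 7, 10, 11, 12 → C = D11, D11, D11, D11 ✓
A=34: row 9 → C = D57 ✓
Every A value is associated with a single C value, so A → C holds.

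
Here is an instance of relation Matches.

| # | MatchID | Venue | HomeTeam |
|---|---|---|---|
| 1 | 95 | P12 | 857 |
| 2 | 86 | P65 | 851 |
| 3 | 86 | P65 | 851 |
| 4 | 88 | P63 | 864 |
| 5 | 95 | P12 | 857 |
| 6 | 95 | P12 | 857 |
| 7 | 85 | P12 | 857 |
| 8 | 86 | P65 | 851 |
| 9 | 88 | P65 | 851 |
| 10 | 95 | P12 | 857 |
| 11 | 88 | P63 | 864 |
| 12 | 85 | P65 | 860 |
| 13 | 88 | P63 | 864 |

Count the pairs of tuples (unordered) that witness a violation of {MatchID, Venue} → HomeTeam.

0

(MatchID=95, Venue=P12): all 4 rows agree on HomeTeam — 0 pairs.
(MatchID=86, Venue=P65): all 3 rows agree on HomeTeam — 0 pairs.
(MatchID=88, Venue=P63): all 3 rows agree on HomeTeam — 0 pairs.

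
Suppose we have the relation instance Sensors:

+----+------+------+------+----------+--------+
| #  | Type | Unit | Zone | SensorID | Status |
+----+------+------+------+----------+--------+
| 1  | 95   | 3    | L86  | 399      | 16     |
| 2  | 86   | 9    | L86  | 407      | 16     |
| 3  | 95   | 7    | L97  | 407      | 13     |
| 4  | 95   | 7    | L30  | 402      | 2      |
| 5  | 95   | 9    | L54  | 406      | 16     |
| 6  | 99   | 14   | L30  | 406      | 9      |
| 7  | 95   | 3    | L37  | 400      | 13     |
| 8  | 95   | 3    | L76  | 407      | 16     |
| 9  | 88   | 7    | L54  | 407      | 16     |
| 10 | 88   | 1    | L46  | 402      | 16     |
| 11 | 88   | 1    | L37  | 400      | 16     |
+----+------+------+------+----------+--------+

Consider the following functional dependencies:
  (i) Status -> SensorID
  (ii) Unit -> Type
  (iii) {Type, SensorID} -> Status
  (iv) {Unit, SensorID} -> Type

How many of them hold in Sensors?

(i) Status -> SensorID: Status=16: rows 1, 2, 5, 8, 9, 10, 11 → SensorID takes values {399, 407, 406, 402, 400} — violation; Status=13: rows 3, 7 → SensorID takes values {407, 400} — violation — fails.
(ii) Unit -> Type: Unit=9: rows 2, 5 → Type takes values {86, 95} — violation; Unit=7: rows 3, 4, 9 → Type takes values {95, 88} — violation — fails.
(iii) {Type, SensorID} -> Status: (Type=95, SensorID=407): rows 3, 8 → Status takes values {13, 16} — violation — fails.
(iv) {Unit, SensorID} -> Type: (Unit=7, SensorID=407): rows 3, 9 → Type takes values {95, 88} — violation — fails.
None of the 4 dependencies hold.

0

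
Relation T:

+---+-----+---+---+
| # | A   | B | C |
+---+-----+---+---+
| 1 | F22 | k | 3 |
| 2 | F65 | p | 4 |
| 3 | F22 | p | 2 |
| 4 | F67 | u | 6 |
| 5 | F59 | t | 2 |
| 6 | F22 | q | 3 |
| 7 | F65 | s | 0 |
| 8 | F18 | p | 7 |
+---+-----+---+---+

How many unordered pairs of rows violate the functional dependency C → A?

1

C=3: all 2 rows agree on A — 0 pairs.
C=2: violating pairs (3,5) — 1 pair.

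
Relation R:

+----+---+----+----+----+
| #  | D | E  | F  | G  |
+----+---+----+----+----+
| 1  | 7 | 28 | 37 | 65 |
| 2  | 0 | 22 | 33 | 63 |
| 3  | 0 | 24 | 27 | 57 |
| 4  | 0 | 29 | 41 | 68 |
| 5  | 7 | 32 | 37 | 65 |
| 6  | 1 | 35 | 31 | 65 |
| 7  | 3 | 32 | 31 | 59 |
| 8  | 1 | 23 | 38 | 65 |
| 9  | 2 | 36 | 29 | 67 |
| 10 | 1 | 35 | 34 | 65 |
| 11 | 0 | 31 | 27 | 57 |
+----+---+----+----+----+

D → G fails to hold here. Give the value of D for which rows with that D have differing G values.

0

D=7: rows 1, 5 → G = 65, 65 ✓
D=0: rows 2, 3, 4, 11 → G takes values {63, 57, 68} — violation
D=1: rows 6, 8, 10 → G = 65, 65, 65 ✓
D=3: row 7 → G = 59 ✓
D=2: row 9 → G = 67 ✓
The only D value with inconsistent G is D=0.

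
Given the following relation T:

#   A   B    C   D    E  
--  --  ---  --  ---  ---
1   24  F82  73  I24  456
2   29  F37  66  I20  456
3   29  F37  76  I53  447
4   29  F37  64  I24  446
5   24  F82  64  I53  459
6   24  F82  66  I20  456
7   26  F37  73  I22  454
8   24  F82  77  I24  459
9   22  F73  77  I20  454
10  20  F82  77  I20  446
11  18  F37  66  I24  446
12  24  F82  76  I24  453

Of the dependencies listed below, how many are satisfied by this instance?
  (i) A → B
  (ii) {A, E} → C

(i) A → B: every LHS value maps to a single RHS value — holds.
(ii) {A, E} → C: (A=24, E=456): rows 1, 6 → C takes values {73, 66} — violation; (A=24, E=459): rows 5, 8 → C takes values {64, 77} — violation — fails.
1 of the 2 dependencies holds.

1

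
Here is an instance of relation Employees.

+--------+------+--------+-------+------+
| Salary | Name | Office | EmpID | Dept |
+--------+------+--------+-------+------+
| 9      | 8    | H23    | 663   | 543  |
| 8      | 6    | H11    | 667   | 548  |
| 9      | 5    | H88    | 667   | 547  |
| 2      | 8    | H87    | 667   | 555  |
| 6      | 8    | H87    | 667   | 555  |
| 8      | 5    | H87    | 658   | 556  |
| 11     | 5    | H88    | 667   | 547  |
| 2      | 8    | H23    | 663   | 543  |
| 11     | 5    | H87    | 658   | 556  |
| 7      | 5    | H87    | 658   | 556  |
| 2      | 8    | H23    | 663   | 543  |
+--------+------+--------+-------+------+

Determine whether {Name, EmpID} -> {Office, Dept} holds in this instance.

(Name=8, EmpID=663): 3 rows → {Office,Dept} = (H23, 543), (H23, 543), (H23, 543) ✓
(Name=6, EmpID=667): 1 row → {Office,Dept} = (H11, 548) ✓
(Name=5, EmpID=667): 2 rows → {Office,Dept} = (H88, 547), (H88, 547) ✓
(Name=8, EmpID=667): 2 rows → {Office,Dept} = (H87, 555), (H87, 555) ✓
(Name=5, EmpID=658): 3 rows → {Office,Dept} = (H87, 556), (H87, 556), (H87, 556) ✓
Every {Name, EmpID} value is associated with a single {Office, Dept} value, so {Name, EmpID} -> {Office, Dept} holds.

Yes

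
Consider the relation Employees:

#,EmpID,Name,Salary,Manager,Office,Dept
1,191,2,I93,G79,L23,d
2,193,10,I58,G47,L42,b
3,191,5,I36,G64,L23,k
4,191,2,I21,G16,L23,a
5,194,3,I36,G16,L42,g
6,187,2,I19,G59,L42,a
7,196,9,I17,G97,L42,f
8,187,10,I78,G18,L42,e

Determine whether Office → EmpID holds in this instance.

Office=L23: rows 1, 3, 4 → EmpID = 191, 191, 191 ✓
Office=L42: rows 2, 5, 6, 7, 8 → EmpID takes values {193, 194, 187, 196} — violation
Two rows agree on Office but differ on EmpID, so Office → EmpID does not hold.

No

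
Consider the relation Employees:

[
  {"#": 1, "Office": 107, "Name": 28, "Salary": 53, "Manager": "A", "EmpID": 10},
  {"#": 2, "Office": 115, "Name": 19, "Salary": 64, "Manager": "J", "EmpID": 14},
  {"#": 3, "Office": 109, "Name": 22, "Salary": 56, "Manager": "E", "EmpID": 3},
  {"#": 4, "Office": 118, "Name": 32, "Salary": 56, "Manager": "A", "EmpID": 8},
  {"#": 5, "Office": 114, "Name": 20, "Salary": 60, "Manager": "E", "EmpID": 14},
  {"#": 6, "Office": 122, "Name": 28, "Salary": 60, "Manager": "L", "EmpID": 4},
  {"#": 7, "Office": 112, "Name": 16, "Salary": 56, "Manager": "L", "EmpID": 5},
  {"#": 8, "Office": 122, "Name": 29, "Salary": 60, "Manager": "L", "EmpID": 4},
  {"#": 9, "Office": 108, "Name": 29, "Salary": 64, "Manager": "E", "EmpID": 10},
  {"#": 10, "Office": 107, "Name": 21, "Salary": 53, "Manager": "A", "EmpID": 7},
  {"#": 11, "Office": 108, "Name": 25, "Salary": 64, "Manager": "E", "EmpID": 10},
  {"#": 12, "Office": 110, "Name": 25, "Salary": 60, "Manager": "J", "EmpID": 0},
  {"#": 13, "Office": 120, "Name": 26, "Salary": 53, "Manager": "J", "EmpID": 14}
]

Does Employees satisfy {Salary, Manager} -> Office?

(Salary=53, Manager=A): rows 1, 10 → Office = 107, 107 ✓
(Salary=64, Manager=J): row 2 → Office = 115 ✓
(Salary=56, Manager=E): row 3 → Office = 109 ✓
(Salary=56, Manager=A): row 4 → Office = 118 ✓
(Salary=60, Manager=E): row 5 → Office = 114 ✓
(Salary=60, Manager=L): rows 6, 8 → Office = 122, 122 ✓
(Salary=56, Manager=L): row 7 → Office = 112 ✓
(Salary=64, Manager=E): rows 9, 11 → Office = 108, 108 ✓
(Salary=60, Manager=J): row 12 → Office = 110 ✓
(Salary=53, Manager=J): row 13 → Office = 120 ✓
Every {Salary, Manager} value is associated with a single Office value, so {Salary, Manager} -> Office holds.

Yes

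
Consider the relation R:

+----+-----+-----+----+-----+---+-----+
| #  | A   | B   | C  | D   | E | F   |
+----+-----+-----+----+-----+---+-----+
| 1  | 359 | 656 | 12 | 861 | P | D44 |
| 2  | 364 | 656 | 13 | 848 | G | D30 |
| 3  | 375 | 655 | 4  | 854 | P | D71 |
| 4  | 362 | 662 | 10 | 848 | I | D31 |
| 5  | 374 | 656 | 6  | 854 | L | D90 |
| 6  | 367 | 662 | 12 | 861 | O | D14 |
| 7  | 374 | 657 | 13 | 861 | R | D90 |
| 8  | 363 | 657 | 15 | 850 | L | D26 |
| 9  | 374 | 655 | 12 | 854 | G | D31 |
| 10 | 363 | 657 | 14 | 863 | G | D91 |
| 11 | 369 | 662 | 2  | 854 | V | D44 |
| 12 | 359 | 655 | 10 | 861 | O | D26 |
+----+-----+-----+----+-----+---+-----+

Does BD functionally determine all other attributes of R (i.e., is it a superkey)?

No

Rows 3 and 9 have the same BD value (B=655, D=854) but are distinct tuples, so BD does not determine every attribute — not a superkey.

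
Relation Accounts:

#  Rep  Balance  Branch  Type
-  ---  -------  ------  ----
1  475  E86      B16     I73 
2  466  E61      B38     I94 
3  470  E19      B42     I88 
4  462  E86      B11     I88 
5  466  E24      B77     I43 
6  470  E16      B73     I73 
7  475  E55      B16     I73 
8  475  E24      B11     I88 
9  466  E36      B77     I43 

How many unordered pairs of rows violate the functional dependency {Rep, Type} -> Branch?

0

(Rep=475, Type=I73): all 2 rows agree on Branch — 0 pairs.
(Rep=466, Type=I43): all 2 rows agree on Branch — 0 pairs.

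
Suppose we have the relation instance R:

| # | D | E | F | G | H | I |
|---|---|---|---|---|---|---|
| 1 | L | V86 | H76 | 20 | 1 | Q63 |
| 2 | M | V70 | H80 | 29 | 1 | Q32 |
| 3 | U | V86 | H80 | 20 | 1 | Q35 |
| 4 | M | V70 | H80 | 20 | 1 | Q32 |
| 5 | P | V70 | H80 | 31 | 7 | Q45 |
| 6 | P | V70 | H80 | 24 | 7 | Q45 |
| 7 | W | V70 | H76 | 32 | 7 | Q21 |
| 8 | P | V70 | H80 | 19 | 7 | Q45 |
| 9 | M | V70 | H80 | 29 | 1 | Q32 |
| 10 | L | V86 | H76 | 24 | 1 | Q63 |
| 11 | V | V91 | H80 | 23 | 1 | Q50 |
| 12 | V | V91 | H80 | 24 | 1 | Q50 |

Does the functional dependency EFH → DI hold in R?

Yes

(E=V86, F=H76, H=1): rows 1, 10 → {D,I} = (L, Q63), (L, Q63) ✓
(E=V70, F=H80, H=1): rows 2, 4, 9 → {D,I} = (M, Q32), (M, Q32), (M, Q32) ✓
(E=V86, F=H80, H=1): row 3 → {D,I} = (U, Q35) ✓
(E=V70, F=H80, H=7): rows 5, 6, 8 → {D,I} = (P, Q45), (P, Q45), (P, Q45) ✓
(E=V70, F=H76, H=7): row 7 → {D,I} = (W, Q21) ✓
(E=V91, F=H80, H=1): rows 11, 12 → {D,I} = (V, Q50), (V, Q50) ✓
Every EFH value is associated with a single DI value, so EFH → DI holds.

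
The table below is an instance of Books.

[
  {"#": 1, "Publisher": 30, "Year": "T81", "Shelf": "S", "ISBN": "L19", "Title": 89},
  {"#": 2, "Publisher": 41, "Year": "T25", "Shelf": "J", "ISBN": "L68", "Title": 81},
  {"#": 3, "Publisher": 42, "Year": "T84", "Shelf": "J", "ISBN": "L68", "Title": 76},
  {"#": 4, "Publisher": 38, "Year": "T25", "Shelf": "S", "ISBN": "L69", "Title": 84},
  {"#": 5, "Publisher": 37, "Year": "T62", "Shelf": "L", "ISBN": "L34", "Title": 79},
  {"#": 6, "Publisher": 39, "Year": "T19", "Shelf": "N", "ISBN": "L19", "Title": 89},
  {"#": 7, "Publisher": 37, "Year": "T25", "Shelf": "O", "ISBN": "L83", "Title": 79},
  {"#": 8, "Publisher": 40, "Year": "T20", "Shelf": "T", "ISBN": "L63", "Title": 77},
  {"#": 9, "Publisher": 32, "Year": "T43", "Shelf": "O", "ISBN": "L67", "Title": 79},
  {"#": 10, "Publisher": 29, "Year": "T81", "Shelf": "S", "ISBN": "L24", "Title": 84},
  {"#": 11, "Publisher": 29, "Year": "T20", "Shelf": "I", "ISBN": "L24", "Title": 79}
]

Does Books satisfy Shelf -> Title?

Shelf=S: rows 1, 4, 10 → Title takes values {89, 84} — violation
Shelf=J: rows 2, 3 → Title takes values {81, 76} — violation
Shelf=L: row 5 → Title = 79 ✓
Shelf=N: row 6 → Title = 89 ✓
Shelf=O: rows 7, 9 → Title = 79, 79 ✓
Shelf=T: row 8 → Title = 77 ✓
Shelf=I: row 11 → Title = 79 ✓
Two rows agree on Shelf but differ on Title, so Shelf -> Title does not hold.

No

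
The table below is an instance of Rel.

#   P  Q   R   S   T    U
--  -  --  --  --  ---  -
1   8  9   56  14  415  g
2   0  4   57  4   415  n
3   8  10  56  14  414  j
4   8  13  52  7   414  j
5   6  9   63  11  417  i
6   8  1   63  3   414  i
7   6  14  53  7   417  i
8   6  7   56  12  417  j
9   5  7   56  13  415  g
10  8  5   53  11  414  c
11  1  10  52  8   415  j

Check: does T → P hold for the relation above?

T=415: rows 1, 2, 9, 11 → P takes values {8, 0, 5, 1} — violation
T=414: rows 3, 4, 6, 10 → P = 8, 8, 8, 8 ✓
T=417: rows 5, 7, 8 → P = 6, 6, 6 ✓
Two rows agree on T but differ on P, so T → P does not hold.

No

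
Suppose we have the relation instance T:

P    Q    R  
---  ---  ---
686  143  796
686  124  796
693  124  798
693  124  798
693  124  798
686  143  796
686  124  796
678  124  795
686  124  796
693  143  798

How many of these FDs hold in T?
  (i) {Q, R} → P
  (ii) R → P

(i) {Q, R} → P: every LHS value maps to a single RHS value — holds.
(ii) R → P: every LHS value maps to a single RHS value — holds.
2 of the 2 dependencies hold.

2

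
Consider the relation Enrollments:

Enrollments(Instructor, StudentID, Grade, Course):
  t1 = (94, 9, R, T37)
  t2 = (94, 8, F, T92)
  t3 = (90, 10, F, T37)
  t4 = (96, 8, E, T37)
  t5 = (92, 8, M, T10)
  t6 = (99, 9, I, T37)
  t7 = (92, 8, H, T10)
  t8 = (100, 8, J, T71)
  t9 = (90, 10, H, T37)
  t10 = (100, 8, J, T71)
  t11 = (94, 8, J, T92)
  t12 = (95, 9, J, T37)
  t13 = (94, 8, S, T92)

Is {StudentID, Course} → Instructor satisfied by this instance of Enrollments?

(StudentID=9, Course=T37): rows 1, 6, 12 → Instructor takes values {94, 99, 95} — violation
(StudentID=8, Course=T92): rows 2, 11, 13 → Instructor = 94, 94, 94 ✓
(StudentID=10, Course=T37): rows 3, 9 → Instructor = 90, 90 ✓
(StudentID=8, Course=T37): row 4 → Instructor = 96 ✓
(StudentID=8, Course=T10): rows 5, 7 → Instructor = 92, 92 ✓
(StudentID=8, Course=T71): rows 8, 10 → Instructor = 100, 100 ✓
Two rows agree on {StudentID, Course} but differ on Instructor, so {StudentID, Course} → Instructor does not hold.

No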